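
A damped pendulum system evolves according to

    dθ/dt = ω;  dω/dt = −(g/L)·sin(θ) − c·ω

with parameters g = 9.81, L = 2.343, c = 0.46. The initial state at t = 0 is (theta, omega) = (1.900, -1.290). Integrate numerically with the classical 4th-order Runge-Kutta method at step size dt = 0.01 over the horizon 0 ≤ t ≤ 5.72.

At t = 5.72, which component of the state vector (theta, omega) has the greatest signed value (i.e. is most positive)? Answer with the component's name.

largest component: omega

t=0.000: state=(1.900, -1.290)
step 1 (dt=0.01): k1=(-1.290, -3.369), k2=(-1.307, -3.370), k3=(-1.307, -3.370), k4=(-1.324, -3.371); state += dt/6·(k1+2k2+2k3+k4)
t=0.010: state=(1.887, -1.324)
t=0.020: state=(1.874, -1.357)
t=0.030: state=(1.860, -1.391)
continuing one RK4 step at a time; state shown every 20 steps (Δt=0.2):
t=0.200: state=(1.575, -1.961)
t=0.400: state=(1.120, -2.563)
t=0.600: state=(0.565, -2.928)
t=0.800: state=(-0.023, -2.878)
t=1.000: state=(-0.556, -2.390)
t=1.200: state=(-0.961, -1.624)
t=1.400: state=(-1.200, -0.771)
t=1.600: state=(-1.271, 0.056)
t=1.800: state=(-1.183, 0.807)
t=2.000: state=(-0.956, 1.439)
t=2.200: state=(-0.620, 1.880)
t=2.400: state=(-0.223, 2.040)
t=2.600: state=(0.174, 1.875)
t=2.800: state=(0.509, 1.436)
t=3.000: state=(0.738, 0.837)
t=3.200: state=(0.840, 0.189)
t=3.400: state=(0.816, -0.422)
t=3.600: state=(0.678, -0.933)
t=3.800: state=(0.454, -1.281)
t=4.000: state=(0.180, -1.417)
t=4.200: state=(-0.098, -1.322)
t=4.400: state=(-0.336, -1.029)
t=4.600: state=(-0.501, -0.608)
t=4.800: state=(-0.576, -0.139)
t=5.000: state=(-0.558, 0.308)
t=5.200: state=(-0.458, 0.674)
t=5.400: state=(-0.297, 0.911)
t=5.600: state=(-0.104, 0.990)
t=5.720: state=(0.013, 0.959)
compare at T: theta=0.013, omega=0.959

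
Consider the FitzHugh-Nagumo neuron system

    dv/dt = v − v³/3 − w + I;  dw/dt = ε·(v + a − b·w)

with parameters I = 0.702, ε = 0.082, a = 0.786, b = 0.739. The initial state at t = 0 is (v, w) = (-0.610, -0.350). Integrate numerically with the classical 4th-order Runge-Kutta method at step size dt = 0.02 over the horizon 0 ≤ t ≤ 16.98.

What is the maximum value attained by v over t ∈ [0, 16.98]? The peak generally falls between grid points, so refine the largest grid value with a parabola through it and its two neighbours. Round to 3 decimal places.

t=0.000: state=(-0.610, -0.350)
step 1 (dt=0.02): k1=(0.518, 0.036), k2=(0.521, 0.036), k3=(0.521, 0.036), k4=(0.524, 0.036); state += dt/6·(k1+2k2+2k3+k4)
t=0.020: state=(-0.600, -0.349)
t=0.040: state=(-0.589, -0.349)
t=0.060: state=(-0.578, -0.348)
continuing one RK4 step at a time; state shown every 50 steps (Δt=1):
t=1.000: state=(0.158, -0.289)
t=2.000: state=(1.574, -0.140)
t=3.000: state=(1.979, 0.079)
t=4.000: state=(1.934, 0.293)
t=5.000: state=(1.861, 0.490)
t=6.000: state=(1.785, 0.668)
t=7.000: state=(1.707, 0.831)
t=8.000: state=(1.626, 0.977)
t=9.000: state=(1.542, 1.108)
t=10.000: state=(1.453, 1.225)
t=11.000: state=(1.357, 1.327)
t=12.000: state=(1.250, 1.415)
t=13.000: state=(1.125, 1.489)
t=14.000: state=(0.970, 1.548)
t=15.000: state=(0.748, 1.588)
t=16.000: state=(0.357, 1.603)
t=16.980: state=(-0.534, 1.570)
largest grid value and its neighbours: v(3.040)=1.97986, v(3.060)=1.97994, v(3.080)=1.97994
parabola through these three points peaks at t≈3.069 with v≈1.97995

max v = 1.980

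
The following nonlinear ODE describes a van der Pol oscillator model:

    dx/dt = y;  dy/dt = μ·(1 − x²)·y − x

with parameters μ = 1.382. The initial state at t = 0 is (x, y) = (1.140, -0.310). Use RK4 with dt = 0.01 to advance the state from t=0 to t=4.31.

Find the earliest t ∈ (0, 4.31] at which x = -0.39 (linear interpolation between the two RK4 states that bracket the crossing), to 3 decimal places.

t=0.000: state=(1.140, -0.310)
step 1 (dt=0.01): k1=(-0.310, -1.012), k2=(-0.315, -1.010), k3=(-0.315, -1.010), k4=(-0.320, -1.007); state += dt/6·(k1+2k2+2k3+k4)
t=0.010: state=(1.137, -0.320)
t=0.020: state=(1.134, -0.330)
t=0.030: state=(1.130, -0.340)
continuing one RK4 step at a time; state shown every 20 steps (Δt=0.2):
t=0.200: state=(1.058, -0.507)
t=0.400: state=(0.937, -0.708)
t=0.600: state=(0.773, -0.940)
t=0.800: state=(0.557, -1.240)
t=1.000: state=(0.270, -1.650)
t=1.200: state=(-0.112, -2.185)
t=1.310: state=(-0.369, -2.492)
next step: t=1.320: state=(-0.395, -2.518) — x has crossed -0.39
linear interpolation between t=1.310 (-0.36945) and t=1.320 (-0.39450) → t≈1.318

t = 1.318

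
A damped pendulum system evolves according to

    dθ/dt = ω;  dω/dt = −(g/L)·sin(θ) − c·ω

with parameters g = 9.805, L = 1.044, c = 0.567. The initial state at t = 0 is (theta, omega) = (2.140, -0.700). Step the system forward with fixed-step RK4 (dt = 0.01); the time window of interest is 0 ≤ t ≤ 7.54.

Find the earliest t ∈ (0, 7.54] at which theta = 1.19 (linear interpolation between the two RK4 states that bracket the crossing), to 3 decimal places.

t=0.000: state=(2.140, -0.700)
step 1 (dt=0.01): k1=(-0.700, -7.514), k2=(-0.738, -7.510), k3=(-0.738, -7.511), k4=(-0.775, -7.509); state += dt/6·(k1+2k2+2k3+k4)
t=0.010: state=(2.133, -0.775)
t=0.020: state=(2.124, -0.850)
t=0.030: state=(2.116, -0.925)
continuing one RK4 step at a time; state shown every 25 steps (Δt=0.25):
t=0.250: state=(1.728, -2.611)
t=0.410: state=(1.213, -3.799)
next step: t=0.420: state=(1.175, -3.865) — theta has crossed 1.19
linear interpolation between t=0.410 (1.21293) and t=0.420 (1.17461) → t≈0.416

t = 0.416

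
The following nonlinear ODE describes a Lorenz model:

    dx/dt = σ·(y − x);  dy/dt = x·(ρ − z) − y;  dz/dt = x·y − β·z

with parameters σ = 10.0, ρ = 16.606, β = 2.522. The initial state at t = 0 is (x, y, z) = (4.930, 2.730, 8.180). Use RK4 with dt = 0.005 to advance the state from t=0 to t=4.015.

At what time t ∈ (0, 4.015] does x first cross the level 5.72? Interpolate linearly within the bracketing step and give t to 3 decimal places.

t = 0.149

t=0.000: state=(4.930, 2.730, 8.180)
step 1 (dt=0.005): k1=(-22.000, 38.810, -7.171), k2=(-20.480, 38.337, -6.803), k3=(-20.530, 38.366, -6.800), k4=(-19.055, 37.918, -6.440); state += dt/6·(k1+2k2+2k3+k4)
t=0.005: state=(4.827, 2.922, 8.146)
t=0.010: state=(4.739, 3.109, 8.116)
t=0.015: state=(4.664, 3.293, 8.089)
t=0.145: state=(5.637, 7.785, 8.889)
next step: t=0.150: state=(5.746, 7.964, 9.000) — x has crossed 5.72
linear interpolation between t=0.145 (5.63710) and t=0.150 (5.74626) → t≈0.149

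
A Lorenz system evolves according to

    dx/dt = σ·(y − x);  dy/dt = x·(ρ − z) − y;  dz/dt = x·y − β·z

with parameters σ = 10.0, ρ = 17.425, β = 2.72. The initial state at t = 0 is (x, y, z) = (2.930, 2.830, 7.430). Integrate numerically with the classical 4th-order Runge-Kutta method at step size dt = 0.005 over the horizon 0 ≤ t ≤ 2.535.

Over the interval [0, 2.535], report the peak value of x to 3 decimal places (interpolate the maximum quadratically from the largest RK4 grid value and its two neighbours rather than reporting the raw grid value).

max x = 11.290

t=0.000: state=(2.930, 2.830, 7.430)
step 1 (dt=0.005): k1=(-1.000, 26.455, -11.918), k2=(-0.314, 26.451, -11.650), k3=(-0.331, 26.467, -11.647), k4=(0.340, 26.477, -11.376); state += dt/6·(k1+2k2+2k3+k4)
t=0.005: state=(2.928, 2.962, 7.372)
t=0.010: state=(2.933, 3.095, 7.316)
t=0.015: state=(2.944, 3.228, 7.264)
continuing one RK4 step at a time; state shown every 20 steps (Δt=0.1):
t=0.100: state=(3.908, 5.791, 6.918)
t=0.200: state=(6.584, 9.989, 8.930)
t=0.300: state=(10.141, 13.193, 15.799)
t=0.400: state=(10.979, 9.090, 23.315)
t=0.500: state=(7.269, 2.814, 22.383)
t=0.600: state=(3.631, 1.080, 17.829)
t=0.700: state=(2.082, 1.364, 13.851)
t=0.800: state=(1.904, 2.172, 10.844)
t=0.900: state=(2.544, 3.564, 8.808)
t=1.000: state=(4.025, 6.026, 8.080)
t=1.100: state=(6.621, 9.771, 9.885)
t=1.200: state=(9.807, 12.466, 15.977)
t=1.300: state=(10.546, 8.962, 22.507)
t=1.400: state=(7.358, 3.439, 21.915)
t=1.500: state=(4.072, 1.703, 17.824)
t=1.600: state=(2.627, 1.979, 14.067)
t=1.700: state=(2.543, 2.948, 11.249)
t=1.800: state=(3.377, 4.649, 9.538)
t=1.900: state=(5.144, 7.430, 9.519)
t=2.000: state=(7.845, 10.763, 12.564)
t=2.100: state=(10.132, 11.198, 18.792)
t=2.200: state=(9.270, 6.659, 22.271)
t=2.300: state=(6.102, 3.019, 20.047)
t=2.400: state=(3.797, 2.336, 16.322)
t=2.500: state=(3.065, 2.969, 13.183)
t=2.535: state=(3.096, 3.362, 12.310)
largest grid value and its neighbours: x(0.360)=11.27444, x(0.365)=11.28839, x(0.370)=11.28789
parabola through these three points peaks at t≈0.367 with x≈11.28995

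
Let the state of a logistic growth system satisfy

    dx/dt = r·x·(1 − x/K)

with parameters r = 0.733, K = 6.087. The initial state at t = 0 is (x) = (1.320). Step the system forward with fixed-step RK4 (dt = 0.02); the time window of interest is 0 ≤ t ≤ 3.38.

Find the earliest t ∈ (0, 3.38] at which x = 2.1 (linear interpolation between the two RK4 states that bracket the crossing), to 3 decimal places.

t=0.000: state=(1.320)
step 1 (dt=0.02): k1=(0.758), k2=(0.761), k3=(0.761), k4=(0.764); state += dt/6·(k1+2k2+2k3+k4)
t=0.020: state=(1.335)
t=0.040: state=(1.351)
t=0.060: state=(1.366)
continuing one RK4 step at a time; state shown every 10 steps (Δt=0.2):
t=0.200: state=(1.478)
t=0.400: state=(1.648)
t=0.600: state=(1.830)
t=0.800: state=(2.023)
t=0.860: state=(2.083)
next step: t=0.880: state=(2.103) — x has crossed 2.1
linear interpolation between t=0.860 (2.08270) and t=0.880 (2.10283) → t≈0.877

t = 0.877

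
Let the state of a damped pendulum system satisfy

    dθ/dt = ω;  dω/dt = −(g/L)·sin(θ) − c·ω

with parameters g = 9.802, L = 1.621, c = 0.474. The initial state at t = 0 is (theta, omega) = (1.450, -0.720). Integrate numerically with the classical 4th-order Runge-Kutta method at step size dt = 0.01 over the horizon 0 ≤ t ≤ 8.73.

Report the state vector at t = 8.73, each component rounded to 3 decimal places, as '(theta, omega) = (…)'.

(theta, omega) = (-0.072, -0.371)

t=0.000: state=(1.450, -0.720)
step 1 (dt=0.01): k1=(-0.720, -5.662), k2=(-0.748, -5.645), k3=(-0.748, -5.645), k4=(-0.776, -5.629); state += dt/6·(k1+2k2+2k3+k4)
t=0.010: state=(1.443, -0.776)
t=0.020: state=(1.434, -0.833)
t=0.030: state=(1.426, -0.888)
continuing one RK4 step at a time; state shown every 50 steps (Δt=0.5):
t=0.500: state=(0.488, -2.794)
t=1.000: state=(-0.768, -1.664)
t=1.500: state=(-0.946, 0.901)
t=2.000: state=(-0.096, 2.085)
t=2.500: state=(0.679, 0.702)
t=3.000: state=(0.536, -1.142)
t=3.500: state=(-0.180, -1.352)
t=4.000: state=(-0.537, 0.036)
t=4.500: state=(-0.204, 1.092)
t=5.000: state=(0.295, 0.665)
t=5.500: state=(0.345, -0.443)
t=6.000: state=(-0.017, -0.807)
t=6.500: state=(-0.283, -0.146)
t=7.000: state=(-0.160, 0.546)
t=7.500: state=(0.125, 0.451)
t=8.000: state=(0.202, -0.155)
t=8.500: state=(0.025, -0.451)
t=8.730: state=(-0.072, -0.371)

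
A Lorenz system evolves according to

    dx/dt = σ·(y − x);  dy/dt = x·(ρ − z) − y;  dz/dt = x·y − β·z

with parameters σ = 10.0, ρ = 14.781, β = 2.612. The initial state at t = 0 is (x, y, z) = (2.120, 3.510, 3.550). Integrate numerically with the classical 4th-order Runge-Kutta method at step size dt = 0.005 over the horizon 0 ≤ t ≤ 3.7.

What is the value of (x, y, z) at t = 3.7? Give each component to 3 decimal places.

t=0.000: state=(2.120, 3.510, 3.550)
step 1 (dt=0.005): k1=(13.900, 20.300, -1.831), k2=(14.060, 20.649, -1.588), k3=(14.065, 20.651, -1.586), k4=(14.229, 21.004, -1.338); state += dt/6·(k1+2k2+2k3+k4)
t=0.005: state=(2.190, 3.613, 3.542)
t=0.010: state=(2.262, 3.720, 3.537)
t=0.015: state=(2.336, 3.830, 3.534)
continuing one RK4 step at a time; state shown every 40 steps (Δt=0.2):
t=0.200: state=(6.930, 10.456, 7.207)
t=0.400: state=(10.132, 7.428, 21.176)
t=0.600: state=(2.843, 0.564, 15.411)
t=0.800: state=(1.108, 1.109, 9.312)
t=1.000: state=(1.960, 2.841, 5.965)
t=1.200: state=(5.255, 7.837, 6.552)
t=1.400: state=(10.049, 10.355, 17.554)
t=1.600: state=(5.021, 2.007, 17.419)
t=1.800: state=(2.072, 1.825, 11.069)
t=2.000: state=(2.910, 3.945, 7.601)
t=2.200: state=(6.421, 8.809, 9.303)
t=2.400: state=(9.064, 8.040, 18.192)
t=2.600: state=(4.527, 2.566, 15.747)
t=2.800: state=(2.944, 3.103, 10.680)
t=3.000: state=(4.603, 6.074, 8.953)
t=3.200: state=(8.032, 9.319, 13.737)
t=3.400: state=(6.981, 5.014, 17.476)
t=3.600: state=(3.927, 3.257, 13.288)
t=3.700: state=(3.686, 3.837, 11.386)

(x, y, z) = (3.686, 3.837, 11.386)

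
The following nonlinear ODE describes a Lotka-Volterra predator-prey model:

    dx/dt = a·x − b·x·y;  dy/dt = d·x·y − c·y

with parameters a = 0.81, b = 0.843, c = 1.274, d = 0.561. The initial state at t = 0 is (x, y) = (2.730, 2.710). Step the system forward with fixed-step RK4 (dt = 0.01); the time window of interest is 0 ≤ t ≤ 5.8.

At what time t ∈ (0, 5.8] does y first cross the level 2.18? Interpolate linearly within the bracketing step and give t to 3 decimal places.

t = 0.699

t=0.000: state=(2.730, 2.710)
step 1 (dt=0.01): k1=(-4.025, 0.698), k2=(-4.004, 0.668), k3=(-4.004, 0.668), k4=(-3.982, 0.639); state += dt/6·(k1+2k2+2k3+k4)
t=0.010: state=(2.690, 2.717)
t=0.020: state=(2.650, 2.723)
t=0.030: state=(2.611, 2.728)
continuing one RK4 step at a time; state shown every 20 steps (Δt=0.2):
t=0.200: state=(2.022, 2.737)
t=0.400: state=(1.515, 2.582)
t=0.600: state=(1.177, 2.325)
t=0.690: state=(1.067, 2.193)
next step: t=0.700: state=(1.056, 2.179) — y has crossed 2.18
linear interpolation between t=0.690 (2.19350) and t=0.700 (2.17866) → t≈0.699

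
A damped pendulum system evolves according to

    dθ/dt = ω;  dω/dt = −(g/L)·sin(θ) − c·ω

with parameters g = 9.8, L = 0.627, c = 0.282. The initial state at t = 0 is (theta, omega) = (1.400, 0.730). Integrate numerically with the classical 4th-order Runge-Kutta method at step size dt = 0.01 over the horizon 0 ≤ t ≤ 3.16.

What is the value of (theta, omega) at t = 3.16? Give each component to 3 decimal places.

t=0.000: state=(1.400, 0.730)
step 1 (dt=0.01): k1=(0.730, -15.608), k2=(0.652, -15.596), k3=(0.652, -15.595), k4=(0.574, -15.581); state += dt/6·(k1+2k2+2k3+k4)
t=0.010: state=(1.407, 0.574)
t=0.020: state=(1.411, 0.418)
t=0.030: state=(1.415, 0.263)
continuing one RK4 step at a time; state shown every 20 steps (Δt=0.2):
t=0.200: state=(1.240, -2.284)
t=0.400: state=(0.534, -4.529)
t=0.600: state=(-0.412, -4.442)
t=0.800: state=(-1.086, -2.076)
t=1.000: state=(-1.207, 0.865)
t=1.200: state=(-0.766, 3.397)
t=1.400: state=(0.042, 4.289)
t=1.600: state=(0.783, 2.784)
t=1.800: state=(1.080, 0.121)
t=2.000: state=(0.839, -2.438)
t=2.200: state=(0.182, -3.815)
t=2.400: state=(-0.538, -3.031)
t=2.600: state=(-0.929, -0.754)
t=2.800: state=(-0.829, 1.704)
t=3.000: state=(-0.305, 3.285)
t=3.160: state=(0.233, 3.221)

(theta, omega) = (0.233, 3.221)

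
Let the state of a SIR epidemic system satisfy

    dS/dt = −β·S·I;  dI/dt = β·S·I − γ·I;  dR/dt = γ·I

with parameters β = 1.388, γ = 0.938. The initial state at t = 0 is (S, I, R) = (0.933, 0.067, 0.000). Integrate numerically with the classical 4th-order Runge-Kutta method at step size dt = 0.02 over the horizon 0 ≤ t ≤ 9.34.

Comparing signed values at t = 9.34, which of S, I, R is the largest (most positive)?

t=0.000: state=(0.933, 0.067, 0.000)
step 1 (dt=0.02): k1=(-0.087, 0.024, 0.063), k2=(-0.087, 0.024, 0.063), k3=(-0.087, 0.024, 0.063), k4=(-0.087, 0.024, 0.063); state += dt/6·(k1+2k2+2k3+k4)
t=0.020: state=(0.931, 0.067, 0.001)
t=0.040: state=(0.930, 0.068, 0.003)
t=0.060: state=(0.928, 0.068, 0.004)
continuing one RK4 step at a time; state shown every 25 steps (Δt=0.5):
t=0.500: state=(0.887, 0.079, 0.034)
t=1.000: state=(0.836, 0.090, 0.074)
t=1.500: state=(0.783, 0.098, 0.118)
t=2.000: state=(0.730, 0.104, 0.166)
t=2.500: state=(0.679, 0.106, 0.215)
t=3.000: state=(0.631, 0.105, 0.265)
t=3.500: state=(0.587, 0.100, 0.313)
t=4.000: state=(0.549, 0.093, 0.358)
t=4.500: state=(0.517, 0.084, 0.400)
t=5.000: state=(0.489, 0.074, 0.437)
t=5.500: state=(0.466, 0.065, 0.469)
t=6.000: state=(0.447, 0.056, 0.498)
t=6.500: state=(0.431, 0.047, 0.522)
t=7.000: state=(0.418, 0.040, 0.542)
t=7.500: state=(0.408, 0.033, 0.559)
t=8.000: state=(0.400, 0.027, 0.573)
t=8.500: state=(0.393, 0.023, 0.585)
t=9.000: state=(0.387, 0.018, 0.594)
t=9.340: state=(0.384, 0.016, 0.600)
compare at T: S=0.384, I=0.016, R=0.600

largest component: R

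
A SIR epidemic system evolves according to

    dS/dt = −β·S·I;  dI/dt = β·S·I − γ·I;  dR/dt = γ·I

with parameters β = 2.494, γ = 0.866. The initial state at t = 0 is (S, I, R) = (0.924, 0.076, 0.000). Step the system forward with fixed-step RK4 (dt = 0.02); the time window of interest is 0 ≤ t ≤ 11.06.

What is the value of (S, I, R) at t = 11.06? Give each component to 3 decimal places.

(S, I, R) = (0.062, 0.001, 0.937)

t=0.000: state=(0.924, 0.076, 0.000)
step 1 (dt=0.02): k1=(-0.175, 0.109, 0.066), k2=(-0.177, 0.111, 0.067), k3=(-0.177, 0.111, 0.067), k4=(-0.180, 0.112, 0.068); state += dt/6·(k1+2k2+2k3+k4)
t=0.020: state=(0.920, 0.078, 0.001)
t=0.040: state=(0.917, 0.080, 0.003)
t=0.060: state=(0.913, 0.083, 0.004)
continuing one RK4 step at a time; state shown every 25 steps (Δt=0.5):
t=0.500: state=(0.807, 0.146, 0.047)
t=1.000: state=(0.637, 0.234, 0.129)
t=1.500: state=(0.455, 0.299, 0.246)
t=2.000: state=(0.309, 0.311, 0.380)
t=2.500: state=(0.213, 0.278, 0.509)
t=3.000: state=(0.156, 0.226, 0.618)
t=3.500: state=(0.121, 0.174, 0.705)
t=4.000: state=(0.101, 0.129, 0.770)
t=4.500: state=(0.088, 0.094, 0.818)
t=5.000: state=(0.079, 0.068, 0.853)
t=5.500: state=(0.074, 0.048, 0.878)
t=6.000: state=(0.070, 0.034, 0.896)
t=6.500: state=(0.068, 0.024, 0.908)
t=7.000: state=(0.066, 0.017, 0.917)
t=7.500: state=(0.065, 0.012, 0.923)
t=8.000: state=(0.064, 0.008, 0.928)
t=8.500: state=(0.063, 0.006, 0.931)
t=9.000: state=(0.063, 0.004, 0.933)
t=9.500: state=(0.063, 0.003, 0.934)
t=10.000: state=(0.062, 0.002, 0.935)
t=10.500: state=(0.062, 0.001, 0.936)
t=11.000: state=(0.062, 0.001, 0.937)
t=11.060: state=(0.062, 0.001, 0.937)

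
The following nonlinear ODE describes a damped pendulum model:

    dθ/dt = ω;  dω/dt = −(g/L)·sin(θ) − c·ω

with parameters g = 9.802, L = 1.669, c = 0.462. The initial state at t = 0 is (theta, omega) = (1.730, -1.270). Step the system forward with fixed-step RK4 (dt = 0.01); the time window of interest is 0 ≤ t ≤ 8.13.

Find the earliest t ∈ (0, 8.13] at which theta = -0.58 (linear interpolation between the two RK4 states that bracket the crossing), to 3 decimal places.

t = 0.847

t=0.000: state=(1.730, -1.270)
step 1 (dt=0.01): k1=(-1.270, -5.212), k2=(-1.296, -5.206), k3=(-1.296, -5.206), k4=(-1.322, -5.199); state += dt/6·(k1+2k2+2k3+k4)
t=0.010: state=(1.717, -1.322)
t=0.020: state=(1.704, -1.374)
t=0.030: state=(1.690, -1.426)
continuing one RK4 step at a time; state shown every 50 steps (Δt=0.5):
t=0.500: state=(0.515, -3.286)
t=0.840: state=(-0.562, -2.712)
next step: t=0.850: state=(-0.589, -2.668) — theta has crossed -0.58
linear interpolation between t=0.840 (-0.56181) and t=0.850 (-0.58871) → t≈0.847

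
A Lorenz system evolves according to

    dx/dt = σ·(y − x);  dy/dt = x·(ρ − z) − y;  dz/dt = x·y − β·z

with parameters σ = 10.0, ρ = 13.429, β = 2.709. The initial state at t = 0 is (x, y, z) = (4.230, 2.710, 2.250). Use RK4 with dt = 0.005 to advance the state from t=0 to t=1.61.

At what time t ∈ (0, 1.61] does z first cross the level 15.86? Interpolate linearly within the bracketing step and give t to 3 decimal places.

t=0.000: state=(4.230, 2.710, 2.250)
step 1 (dt=0.005): k1=(-15.200, 44.577, 5.368), k2=(-13.706, 43.985, 5.696), k3=(-13.758, 44.024, 5.698), k4=(-12.311, 43.470, 6.020); state += dt/6·(k1+2k2+2k3+k4)
t=0.005: state=(4.161, 2.930, 2.278)
t=0.010: state=(4.107, 3.145, 2.310)
t=0.015: state=(4.065, 3.355, 2.345)
continuing one RK4 step at a time; state shown every 20 steps (Δt=0.1):
t=0.100: state=(4.761, 6.729, 3.524)
t=0.200: state=(7.506, 10.724, 7.499)
t=0.300: state=(10.154, 11.498, 14.968)
t=0.310: state=(10.267, 11.189, 15.712)
next step: t=0.315: state=(10.308, 11.007, 16.068) — z has crossed 15.86
linear interpolation between t=0.310 (15.71206) and t=0.315 (16.06779) → t≈0.312

t = 0.312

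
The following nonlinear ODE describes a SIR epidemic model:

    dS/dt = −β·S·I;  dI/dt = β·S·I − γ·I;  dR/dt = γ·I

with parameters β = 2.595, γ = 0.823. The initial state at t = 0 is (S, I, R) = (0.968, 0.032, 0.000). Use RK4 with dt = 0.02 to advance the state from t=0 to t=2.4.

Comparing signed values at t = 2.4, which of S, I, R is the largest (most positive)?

t=0.000: state=(0.968, 0.032, 0.000)
step 1 (dt=0.02): k1=(-0.080, 0.054, 0.026), k2=(-0.082, 0.055, 0.027), k3=(-0.082, 0.055, 0.027), k4=(-0.083, 0.056, 0.027); state += dt/6·(k1+2k2+2k3+k4)
t=0.020: state=(0.966, 0.033, 0.001)
t=0.040: state=(0.965, 0.034, 0.001)
t=0.060: state=(0.963, 0.035, 0.002)
continuing one RK4 step at a time; state shown every 5 steps (Δt=0.1):
t=0.100: state=(0.959, 0.038, 0.003)
t=0.200: state=(0.949, 0.045, 0.006)
t=0.300: state=(0.937, 0.053, 0.010)
t=0.400: state=(0.923, 0.062, 0.015)
t=0.500: state=(0.908, 0.072, 0.020)
t=0.600: state=(0.890, 0.084, 0.027)
t=0.700: state=(0.869, 0.097, 0.034)
t=0.800: state=(0.846, 0.111, 0.043)
t=0.900: state=(0.820, 0.127, 0.053)
t=1.000: state=(0.792, 0.145, 0.064)
t=1.100: state=(0.761, 0.163, 0.076)
t=1.200: state=(0.727, 0.182, 0.091)
t=1.300: state=(0.692, 0.201, 0.106)
t=1.400: state=(0.655, 0.221, 0.124)
t=1.500: state=(0.617, 0.240, 0.143)
t=1.600: state=(0.578, 0.258, 0.163)
t=1.700: state=(0.540, 0.275, 0.185)
t=1.800: state=(0.502, 0.290, 0.208)
t=1.900: state=(0.464, 0.303, 0.233)
t=2.000: state=(0.429, 0.313, 0.258)
t=2.100: state=(0.395, 0.321, 0.284)
t=2.200: state=(0.363, 0.326, 0.311)
t=2.300: state=(0.334, 0.329, 0.338)
t=2.400: state=(0.306, 0.329, 0.365)
compare at T: S=0.306, I=0.329, R=0.365

largest component: R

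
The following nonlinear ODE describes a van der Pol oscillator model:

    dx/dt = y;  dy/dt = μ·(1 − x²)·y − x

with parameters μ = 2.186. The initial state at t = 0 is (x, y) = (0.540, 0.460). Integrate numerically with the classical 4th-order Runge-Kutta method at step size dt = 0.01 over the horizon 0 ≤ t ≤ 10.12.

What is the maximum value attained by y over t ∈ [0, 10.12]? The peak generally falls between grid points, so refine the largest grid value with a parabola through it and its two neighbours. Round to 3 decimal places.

max y = 4.045

t=0.000: state=(0.540, 0.460)
step 1 (dt=0.01): k1=(0.460, 0.172), k2=(0.461, 0.169), k3=(0.461, 0.169), k4=(0.462, 0.165); state += dt/6·(k1+2k2+2k3+k4)
t=0.010: state=(0.545, 0.462)
t=0.020: state=(0.549, 0.463)
t=0.030: state=(0.554, 0.465)
continuing one RK4 step at a time; state shown every 50 steps (Δt=0.5):
t=0.500: state=(0.772, 0.418)
t=1.000: state=(0.905, 0.078)
t=1.500: state=(0.827, -0.408)
t=2.000: state=(0.448, -1.225)
t=2.500: state=(-0.645, -3.351)
t=3.000: state=(-1.886, -0.673)
t=3.500: state=(-1.884, 0.276)
t=4.000: state=(-1.719, 0.369)
t=4.500: state=(-1.514, 0.456)
t=5.000: state=(-1.250, 0.621)
t=5.500: state=(-0.852, 1.053)
t=6.000: state=(-0.009, 2.694)
t=6.500: state=(1.722, 2.328)
t=7.000: state=(2.005, -0.188)
t=7.500: state=(1.866, -0.323)
t=8.000: state=(1.690, -0.382)
t=8.500: state=(1.479, -0.475)
t=9.000: state=(1.201, -0.662)
t=9.500: state=(0.765, -1.181)
t=10.000: state=(-0.218, -3.174)
t=10.120: state=(-0.643, -3.866)
largest grid value and its neighbours: y(6.260)=4.03880, y(6.270)=4.04458, y(6.280)=4.04330
parabola through these three points peaks at t≈6.273 with y≈4.04494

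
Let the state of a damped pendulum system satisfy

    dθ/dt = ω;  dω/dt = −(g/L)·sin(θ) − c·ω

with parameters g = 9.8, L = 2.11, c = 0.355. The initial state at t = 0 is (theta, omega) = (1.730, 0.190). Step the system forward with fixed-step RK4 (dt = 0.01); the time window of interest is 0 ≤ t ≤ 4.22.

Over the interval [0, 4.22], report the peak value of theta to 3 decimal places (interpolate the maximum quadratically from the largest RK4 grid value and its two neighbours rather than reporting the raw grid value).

t=0.000: state=(1.730, 0.190)
step 1 (dt=0.01): k1=(0.190, -4.653), k2=(0.167, -4.644), k3=(0.167, -4.644), k4=(0.144, -4.636); state += dt/6·(k1+2k2+2k3+k4)
t=0.010: state=(1.732, 0.144)
t=0.020: state=(1.733, 0.097)
t=0.030: state=(1.734, 0.051)
continuing one RK4 step at a time; state shown every 20 steps (Δt=0.2):
t=0.200: state=(1.677, -0.710)
t=0.400: state=(1.449, -1.556)
t=0.600: state=(1.061, -2.299)
t=0.800: state=(0.547, -2.783)
t=1.000: state=(-0.022, -2.820)
t=1.200: state=(-0.548, -2.368)
t=1.400: state=(-0.947, -1.590)
t=1.600: state=(-1.176, -0.693)
t=1.800: state=(-1.225, 0.195)
t=2.000: state=(-1.103, 1.009)
t=2.200: state=(-0.831, 1.681)
t=2.400: state=(-0.448, 2.101)
t=2.600: state=(-0.015, 2.159)
t=2.800: state=(0.391, 1.838)
t=3.000: state=(0.702, 1.239)
t=3.200: state=(0.878, 0.510)
t=3.400: state=(0.905, -0.229)
t=3.600: state=(0.791, -0.892)
t=3.800: state=(0.559, -1.395)
t=4.000: state=(0.250, -1.653)
t=4.200: state=(-0.082, -1.612)
t=4.220: state=(-0.114, -1.591)
largest grid value and its neighbours: theta(0.030)=1.73361, theta(0.040)=1.73390, theta(0.050)=1.73372
parabola through these three points peaks at t≈0.041 with theta≈1.73390

max theta = 1.734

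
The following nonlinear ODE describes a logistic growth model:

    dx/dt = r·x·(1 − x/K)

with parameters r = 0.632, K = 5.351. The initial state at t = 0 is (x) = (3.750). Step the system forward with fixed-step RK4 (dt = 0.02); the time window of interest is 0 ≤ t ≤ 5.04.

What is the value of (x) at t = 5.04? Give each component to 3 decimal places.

t=0.000: state=(3.750)
step 1 (dt=0.02): k1=(0.709), k2=(0.707), k3=(0.707), k4=(0.705); state += dt/6·(k1+2k2+2k3+k4)
t=0.020: state=(3.764)
t=0.040: state=(3.778)
t=0.060: state=(3.792)
continuing one RK4 step at a time; state shown every 10 steps (Δt=0.2):
t=0.200: state=(3.888)
t=0.400: state=(4.019)
t=0.600: state=(4.141)
t=0.800: state=(4.255)
t=1.000: state=(4.361)
t=1.200: state=(4.459)
t=1.400: state=(4.549)
t=1.600: state=(4.632)
t=1.800: state=(4.707)
t=2.000: state=(4.775)
t=2.200: state=(4.837)
t=2.400: state=(4.893)
t=2.600: state=(4.943)
t=2.800: state=(4.988)
t=3.000: state=(5.029)
t=3.200: state=(5.065)
t=3.400: state=(5.097)
t=3.600: state=(5.126)
t=3.800: state=(5.152)
t=4.000: state=(5.175)
t=4.200: state=(5.195)
t=4.400: state=(5.213)
t=4.600: state=(5.229)
t=4.800: state=(5.243)
t=5.000: state=(5.256)
t=5.040: state=(5.258)

(x) = (5.258)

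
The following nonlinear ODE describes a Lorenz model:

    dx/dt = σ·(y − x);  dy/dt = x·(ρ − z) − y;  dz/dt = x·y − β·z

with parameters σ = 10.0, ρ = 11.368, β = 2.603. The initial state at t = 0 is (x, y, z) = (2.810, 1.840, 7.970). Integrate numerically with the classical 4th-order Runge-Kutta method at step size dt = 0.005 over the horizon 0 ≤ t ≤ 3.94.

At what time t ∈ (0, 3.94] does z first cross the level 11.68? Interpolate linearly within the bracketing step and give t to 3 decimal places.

t = 0.571

t=0.000: state=(2.810, 1.840, 7.970)
step 1 (dt=0.005): k1=(-9.700, 7.708, -15.576), k2=(-9.265, 7.715, -15.465), k3=(-9.276, 7.718, -15.464), k4=(-8.850, 7.726, -15.353); state += dt/6·(k1+2k2+2k3+k4)
t=0.005: state=(2.764, 1.879, 7.893)
t=0.010: state=(2.721, 1.917, 7.816)
t=0.015: state=(2.683, 1.956, 7.741)
continuing one RK4 step at a time; state shown every 40 steps (Δt=0.2):
t=0.200: state=(2.974, 3.731, 5.886)
t=0.400: state=(5.371, 6.894, 7.073)
t=0.570: state=(7.413, 7.834, 11.653)
next step: t=0.575: state=(7.432, 7.782, 11.790) — z has crossed 11.68
linear interpolation between t=0.570 (11.65282) and t=0.575 (11.79006) → t≈0.571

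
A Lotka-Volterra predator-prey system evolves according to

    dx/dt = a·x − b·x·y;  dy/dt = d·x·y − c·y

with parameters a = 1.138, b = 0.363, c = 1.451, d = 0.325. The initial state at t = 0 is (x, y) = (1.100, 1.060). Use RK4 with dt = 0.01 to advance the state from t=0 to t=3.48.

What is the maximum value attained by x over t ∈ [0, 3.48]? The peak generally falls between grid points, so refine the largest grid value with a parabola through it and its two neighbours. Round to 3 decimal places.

t=0.000: state=(1.100, 1.060)
step 1 (dt=0.01): k1=(0.829, -1.159), k2=(0.834, -1.151), k3=(0.834, -1.151), k4=(0.839, -1.144); state += dt/6·(k1+2k2+2k3+k4)
t=0.010: state=(1.108, 1.048)
t=0.020: state=(1.117, 1.037)
t=0.030: state=(1.125, 1.026)
continuing one RK4 step at a time; state shown every 20 steps (Δt=0.2):
t=0.200: state=(1.289, 0.857)
t=0.400: state=(1.529, 0.702)
t=0.600: state=(1.833, 0.586)
t=0.800: state=(2.213, 0.500)
t=1.000: state=(2.686, 0.438)
t=1.200: state=(3.272, 0.397)
t=1.400: state=(3.995, 0.376)
t=1.600: state=(4.882, 0.375)
t=1.800: state=(5.961, 0.399)
t=2.000: state=(7.257, 0.458)
t=2.200: state=(8.780, 0.576)
t=2.400: state=(10.494, 0.806)
t=2.600: state=(12.247, 1.263)
t=2.800: state=(13.615, 2.199)
t=3.000: state=(13.725, 4.040)
t=3.200: state=(11.612, 6.975)
t=3.400: state=(7.862, 9.859)
t=3.480: state=(6.396, 10.562)
largest grid value and its neighbours: x(2.910)=13.90501, x(2.920)=13.90589, x(2.930)=13.90186
parabola through these three points peaks at t≈2.917 with x≈13.90614

max x = 13.906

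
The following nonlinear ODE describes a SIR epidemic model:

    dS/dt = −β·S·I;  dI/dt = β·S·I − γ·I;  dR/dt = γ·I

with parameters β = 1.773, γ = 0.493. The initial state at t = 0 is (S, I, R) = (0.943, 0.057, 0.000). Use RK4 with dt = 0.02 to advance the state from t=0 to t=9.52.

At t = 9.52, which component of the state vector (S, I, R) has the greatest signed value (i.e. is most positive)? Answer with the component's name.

t=0.000: state=(0.943, 0.057, 0.000)
step 1 (dt=0.02): k1=(-0.095, 0.067, 0.028), k2=(-0.096, 0.068, 0.028), k3=(-0.096, 0.068, 0.028), k4=(-0.097, 0.069, 0.029); state += dt/6·(k1+2k2+2k3+k4)
t=0.020: state=(0.941, 0.058, 0.001)
t=0.040: state=(0.939, 0.060, 0.001)
t=0.060: state=(0.937, 0.061, 0.002)
continuing one RK4 step at a time; state shown every 25 steps (Δt=0.5):
t=0.500: state=(0.881, 0.100, 0.019)
t=1.000: state=(0.785, 0.164, 0.051)
t=1.500: state=(0.655, 0.244, 0.101)
t=2.000: state=(0.510, 0.319, 0.171)
t=2.500: state=(0.375, 0.369, 0.256)
t=3.000: state=(0.268, 0.382, 0.350)
t=3.500: state=(0.192, 0.366, 0.442)
t=4.000: state=(0.141, 0.331, 0.528)
t=4.500: state=(0.107, 0.288, 0.605)
t=5.000: state=(0.085, 0.245, 0.670)
t=5.500: state=(0.069, 0.205, 0.726)
t=6.000: state=(0.059, 0.169, 0.772)
t=6.500: state=(0.051, 0.139, 0.810)
t=7.000: state=(0.046, 0.113, 0.841)
t=7.500: state=(0.042, 0.092, 0.866)
t=8.000: state=(0.039, 0.075, 0.886)
t=8.500: state=(0.037, 0.060, 0.903)
t=9.000: state=(0.035, 0.049, 0.916)
t=9.500: state=(0.034, 0.039, 0.927)
t=9.520: state=(0.034, 0.039, 0.928)
compare at T: S=0.034, I=0.039, R=0.928

largest component: R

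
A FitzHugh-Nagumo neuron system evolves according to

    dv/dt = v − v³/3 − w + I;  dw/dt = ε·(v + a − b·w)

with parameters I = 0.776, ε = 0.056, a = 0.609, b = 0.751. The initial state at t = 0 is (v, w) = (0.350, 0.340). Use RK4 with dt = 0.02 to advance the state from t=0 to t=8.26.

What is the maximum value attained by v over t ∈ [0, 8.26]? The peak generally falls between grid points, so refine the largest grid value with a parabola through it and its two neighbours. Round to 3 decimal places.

max v = 1.826

t=0.000: state=(0.350, 0.340)
step 1 (dt=0.02): k1=(0.772, 0.039), k2=(0.778, 0.040), k3=(0.778, 0.040), k4=(0.784, 0.040); state += dt/6·(k1+2k2+2k3+k4)
t=0.020: state=(0.366, 0.341)
t=0.040: state=(0.381, 0.342)
t=0.060: state=(0.397, 0.342)
continuing one RK4 step at a time; state shown every 25 steps (Δt=0.5):
t=0.500: state=(0.811, 0.366)
t=1.000: state=(1.325, 0.405)
t=1.500: state=(1.668, 0.455)
t=2.000: state=(1.799, 0.511)
t=2.500: state=(1.826, 0.567)
t=3.000: state=(1.818, 0.623)
t=3.500: state=(1.799, 0.677)
t=4.000: state=(1.777, 0.729)
t=4.500: state=(1.753, 0.780)
t=5.000: state=(1.729, 0.829)
t=5.500: state=(1.705, 0.876)
t=6.000: state=(1.681, 0.922)
t=6.500: state=(1.657, 0.966)
t=7.000: state=(1.632, 1.008)
t=7.500: state=(1.607, 1.049)
t=8.000: state=(1.582, 1.088)
t=8.260: state=(1.569, 1.108)
largest grid value and its neighbours: v(2.520)=1.82576, v(2.540)=1.82581, v(2.560)=1.82580
parabola through these three points peaks at t≈2.549 with v≈1.82581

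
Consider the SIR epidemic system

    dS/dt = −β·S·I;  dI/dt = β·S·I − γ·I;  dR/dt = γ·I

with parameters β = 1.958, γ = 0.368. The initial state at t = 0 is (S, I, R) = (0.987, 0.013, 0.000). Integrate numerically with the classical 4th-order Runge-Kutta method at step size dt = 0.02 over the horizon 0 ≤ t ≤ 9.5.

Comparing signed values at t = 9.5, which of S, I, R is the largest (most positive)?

t=0.000: state=(0.987, 0.013, 0.000)
step 1 (dt=0.02): k1=(-0.025, 0.020, 0.005), k2=(-0.026, 0.021, 0.005), k3=(-0.026, 0.021, 0.005), k4=(-0.026, 0.021, 0.005); state += dt/6·(k1+2k2+2k3+k4)
t=0.020: state=(0.986, 0.013, 0.000)
t=0.040: state=(0.986, 0.014, 0.000)
t=0.060: state=(0.985, 0.014, 0.000)
continuing one RK4 step at a time; state shown every 25 steps (Δt=0.5):
t=0.500: state=(0.968, 0.028, 0.004)
t=1.000: state=(0.929, 0.060, 0.011)
t=1.500: state=(0.854, 0.119, 0.027)
t=2.000: state=(0.727, 0.215, 0.057)
t=2.500: state=(0.555, 0.337, 0.108)
t=3.000: state=(0.378, 0.442, 0.180)
t=3.500: state=(0.238, 0.495, 0.267)
t=4.000: state=(0.146, 0.495, 0.359)
t=4.500: state=(0.091, 0.461, 0.447)
t=5.000: state=(0.059, 0.413, 0.528)
t=5.500: state=(0.041, 0.360, 0.599)
t=6.000: state=(0.029, 0.310, 0.661)
t=6.500: state=(0.022, 0.264, 0.713)
t=7.000: state=(0.017, 0.224, 0.758)
t=7.500: state=(0.014, 0.189, 0.796)
t=8.000: state=(0.012, 0.160, 0.828)
t=8.500: state=(0.010, 0.134, 0.855)
t=9.000: state=(0.009, 0.113, 0.878)
t=9.500: state=(0.008, 0.095, 0.897)
compare at T: S=0.008, I=0.095, R=0.897

largest component: R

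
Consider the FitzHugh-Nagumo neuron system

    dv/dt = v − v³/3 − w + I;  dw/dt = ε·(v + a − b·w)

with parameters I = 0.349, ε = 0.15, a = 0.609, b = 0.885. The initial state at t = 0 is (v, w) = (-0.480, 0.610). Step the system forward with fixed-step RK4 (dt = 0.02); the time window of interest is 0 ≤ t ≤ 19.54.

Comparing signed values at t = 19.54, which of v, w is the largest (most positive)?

t=0.000: state=(-0.480, 0.610)
step 1 (dt=0.02): k1=(-0.704, -0.062), k2=(-0.709, -0.063), k3=(-0.709, -0.063), k4=(-0.714, -0.064); state += dt/6·(k1+2k2+2k3+k4)
t=0.020: state=(-0.494, 0.609)
t=0.040: state=(-0.509, 0.607)
t=0.060: state=(-0.523, 0.606)
continuing one RK4 step at a time; state shown every 50 steps (Δt=1):
t=1.000: state=(-1.294, 0.494)
t=2.000: state=(-1.662, 0.302)
t=3.000: state=(-1.645, 0.116)
t=4.000: state=(-1.560, -0.038)
t=5.000: state=(-1.467, -0.160)
t=6.000: state=(-1.373, -0.254)
t=7.000: state=(-1.281, -0.323)
t=8.000: state=(-1.190, -0.371)
t=9.000: state=(-1.098, -0.400)
t=10.000: state=(-1.005, -0.412)
t=11.000: state=(-0.909, -0.410)
t=12.000: state=(-0.803, -0.393)
t=13.000: state=(-0.681, -0.363)
t=14.000: state=(-0.520, -0.317)
t=15.000: state=(-0.266, -0.249)
t=16.000: state=(0.234, -0.138)
t=17.000: state=(1.153, 0.060)
t=18.000: state=(1.666, 0.347)
t=19.000: state=(1.640, 0.624)
t=19.540: state=(1.575, 0.754)
compare at T: v=1.575, w=0.754

largest component: v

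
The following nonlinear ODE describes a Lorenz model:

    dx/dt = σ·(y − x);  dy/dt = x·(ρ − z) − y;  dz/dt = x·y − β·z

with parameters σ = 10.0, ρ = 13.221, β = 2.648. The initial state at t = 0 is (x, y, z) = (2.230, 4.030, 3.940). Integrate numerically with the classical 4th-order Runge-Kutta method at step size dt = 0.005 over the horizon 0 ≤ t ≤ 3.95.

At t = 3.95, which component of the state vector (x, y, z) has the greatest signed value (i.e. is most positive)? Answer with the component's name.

largest component: z

t=0.000: state=(2.230, 4.030, 3.940)
step 1 (dt=0.005): k1=(18.000, 16.667, -1.446), k2=(17.967, 17.051, -1.161), k3=(17.977, 17.047, -1.161), k4=(17.954, 17.429, -0.871); state += dt/6·(k1+2k2+2k3+k4)
t=0.005: state=(2.320, 4.115, 3.934)
t=0.010: state=(2.410, 4.204, 3.931)
t=0.015: state=(2.499, 4.297, 3.931)
continuing one RK4 step at a time; state shown every 40 steps (Δt=0.2):
t=0.200: state=(6.759, 9.607, 7.398)
t=0.400: state=(9.149, 7.237, 18.008)
t=0.600: state=(3.546, 1.553, 14.073)
t=0.800: state=(1.971, 2.039, 8.882)
t=1.000: state=(3.150, 4.272, 6.432)
t=1.200: state=(6.545, 8.621, 8.907)
t=1.400: state=(8.308, 7.170, 16.274)
t=1.600: state=(4.410, 2.794, 13.947)
t=1.800: state=(3.084, 3.218, 9.690)
t=2.000: state=(4.474, 5.679, 8.258)
t=2.200: state=(7.234, 8.332, 11.805)
t=2.400: state=(6.871, 5.507, 15.311)
t=2.600: state=(4.299, 3.540, 12.482)
t=2.800: state=(4.094, 4.562, 9.784)
t=3.000: state=(5.783, 6.848, 10.223)
t=3.200: state=(7.122, 7.053, 13.656)
t=3.400: state=(5.646, 4.657, 13.816)
t=3.600: state=(4.463, 4.359, 11.375)
t=3.800: state=(5.101, 5.756, 10.373)
t=3.950: state=(6.178, 6.837, 11.476)
compare at T: x=6.178, y=6.837, z=11.476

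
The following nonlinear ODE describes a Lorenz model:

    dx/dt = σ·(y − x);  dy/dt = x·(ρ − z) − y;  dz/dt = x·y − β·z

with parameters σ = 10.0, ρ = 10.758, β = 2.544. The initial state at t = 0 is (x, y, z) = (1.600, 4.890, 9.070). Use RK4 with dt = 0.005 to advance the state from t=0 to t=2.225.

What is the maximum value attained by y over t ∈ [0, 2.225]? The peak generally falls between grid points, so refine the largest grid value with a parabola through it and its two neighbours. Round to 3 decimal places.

max y = 6.075

t=0.000: state=(1.600, 4.890, 9.070)
step 1 (dt=0.005): k1=(32.900, -2.189, -15.250), k2=(32.023, -1.981, -14.760), k3=(32.050, -1.987, -14.773), k4=(31.198, -1.779, -14.296); state += dt/6·(k1+2k2+2k3+k4)
t=0.005: state=(1.760, 4.880, 8.996)
t=0.010: state=(1.912, 4.872, 8.927)
t=0.015: state=(2.056, 4.866, 8.862)
continuing one RK4 step at a time; state shown every 20 steps (Δt=0.1):
t=0.100: state=(3.698, 5.029, 8.271)
t=0.200: state=(4.725, 5.553, 8.413)
t=0.300: state=(5.426, 5.996, 9.146)
t=0.400: state=(5.823, 6.024, 10.119)
t=0.500: state=(5.805, 5.577, 10.854)
t=0.600: state=(5.421, 4.922, 11.020)
t=0.700: state=(4.900, 4.399, 10.651)
t=0.800: state=(4.481, 4.165, 10.011)
t=0.900: state=(4.288, 4.218, 9.368)
t=1.000: state=(4.334, 4.488, 8.910)
t=1.100: state=(4.574, 4.888, 8.751)
t=1.200: state=(4.928, 5.301, 8.930)
t=1.300: state=(5.277, 5.579, 9.393)
t=1.400: state=(5.490, 5.599, 9.961)
t=1.500: state=(5.481, 5.358, 10.393)
t=1.600: state=(5.269, 4.989, 10.516)
t=1.700: state=(4.967, 4.667, 10.327)
t=1.800: state=(4.708, 4.504, 9.953)
t=1.900: state=(4.576, 4.521, 9.555)
t=2.000: state=(4.595, 4.684, 9.265)
t=2.100: state=(4.740, 4.931, 9.164)
t=2.200: state=(4.954, 5.179, 9.274)
t=2.225: state=(5.010, 5.230, 9.330)
largest grid value and its neighbours: y(0.350)=6.07391, y(0.355)=6.07482, y(0.360)=6.07442
parabola through these three points peaks at t≈0.356 with y≈6.07485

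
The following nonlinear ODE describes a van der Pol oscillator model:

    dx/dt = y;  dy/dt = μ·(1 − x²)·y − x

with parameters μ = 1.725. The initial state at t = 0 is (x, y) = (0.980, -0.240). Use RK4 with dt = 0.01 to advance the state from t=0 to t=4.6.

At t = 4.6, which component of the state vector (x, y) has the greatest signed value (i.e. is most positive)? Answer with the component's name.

t=0.000: state=(0.980, -0.240)
step 1 (dt=0.01): k1=(-0.240, -0.996), k2=(-0.245, -0.997), k3=(-0.245, -0.997), k4=(-0.250, -0.997); state += dt/6·(k1+2k2+2k3+k4)
t=0.010: state=(0.978, -0.250)
t=0.020: state=(0.975, -0.260)
t=0.030: state=(0.972, -0.270)
continuing one RK4 step at a time; state shown every 20 steps (Δt=0.2):
t=0.200: state=(0.912, -0.442)
t=0.400: state=(0.802, -0.665)
t=0.600: state=(0.643, -0.941)
t=0.800: state=(0.418, -1.324)
t=1.000: state=(0.101, -1.884)
t=1.200: state=(-0.347, -2.611)
t=1.400: state=(-0.926, -3.051)
t=1.600: state=(-1.487, -2.341)
t=1.800: state=(-1.819, -1.007)
t=2.000: state=(-1.926, -0.167)
t=2.200: state=(-1.919, 0.185)
t=2.400: state=(-1.866, 0.327)
t=2.600: state=(-1.793, 0.397)
t=2.800: state=(-1.708, 0.447)
t=3.000: state=(-1.614, 0.494)
t=3.200: state=(-1.510, 0.548)
t=3.400: state=(-1.394, 0.616)
t=3.600: state=(-1.262, 0.708)
t=3.800: state=(-1.109, 0.837)
t=4.000: state=(-0.923, 1.030)
t=4.200: state=(-0.689, 1.332)
t=4.400: state=(-0.378, 1.820)
t=4.600: state=(0.057, 2.573)
compare at T: x=0.057, y=2.573

largest component: y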